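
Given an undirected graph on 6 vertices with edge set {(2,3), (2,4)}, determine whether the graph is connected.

Step 1: Build adjacency list from edges:
  1: (none)
  2: 3, 4
  3: 2
  4: 2
  5: (none)
  6: (none)

Step 2: Run BFS/DFS from vertex 1:
  Visited: {1}
  Reached 1 of 6 vertices

Step 3: Only 1 of 6 vertices reached. Graph is disconnected.
Connected components: {1}, {2, 3, 4}, {5}, {6}
Answer: No, the graph is not connected (4 components).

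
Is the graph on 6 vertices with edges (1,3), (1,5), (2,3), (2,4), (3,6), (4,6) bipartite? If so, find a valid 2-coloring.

Step 1: Attempt 2-coloring using BFS:
  Start at vertex 1, assign color 0
  Color vertex 3 with color 1 (neighbor of 1)
  Color vertex 5 with color 1 (neighbor of 1)
  Color vertex 2 with color 0 (neighbor of 3)
  Color vertex 6 with color 0 (neighbor of 3)
  Color vertex 4 with color 1 (neighbor of 2)

Step 2: 2-coloring succeeded. No conflicts found.
  Set A (color 0): {1, 2, 6}
  Set B (color 1): {3, 4, 5}

The graph is bipartite with partition {1, 2, 6}, {3, 4, 5}.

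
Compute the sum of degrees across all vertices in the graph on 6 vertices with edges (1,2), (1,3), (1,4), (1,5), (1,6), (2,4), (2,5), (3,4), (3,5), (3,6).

Step 1: Count edges incident to each vertex:
  deg(1) = 5 (neighbors: 2, 3, 4, 5, 6)
  deg(2) = 3 (neighbors: 1, 4, 5)
  deg(3) = 4 (neighbors: 1, 4, 5, 6)
  deg(4) = 3 (neighbors: 1, 2, 3)
  deg(5) = 3 (neighbors: 1, 2, 3)
  deg(6) = 2 (neighbors: 1, 3)

Step 2: Sum all degrees:
  5 + 3 + 4 + 3 + 3 + 2 = 20

Verification: sum of degrees = 2 * |E| = 2 * 10 = 20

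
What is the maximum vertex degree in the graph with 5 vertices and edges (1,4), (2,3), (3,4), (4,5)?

Step 1: Count edges incident to each vertex:
  deg(1) = 1 (neighbors: 4)
  deg(2) = 1 (neighbors: 3)
  deg(3) = 2 (neighbors: 2, 4)
  deg(4) = 3 (neighbors: 1, 3, 5)
  deg(5) = 1 (neighbors: 4)

Step 2: Find maximum:
  max(1, 1, 2, 3, 1) = 3 (vertex 4)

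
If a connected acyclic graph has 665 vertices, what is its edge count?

A tree on n vertices always has exactly n - 1 edges.
For n = 665: edges = 665 - 1 = 664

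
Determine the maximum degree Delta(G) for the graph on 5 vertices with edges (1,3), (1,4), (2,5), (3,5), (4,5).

Step 1: Count edges incident to each vertex:
  deg(1) = 2 (neighbors: 3, 4)
  deg(2) = 1 (neighbors: 5)
  deg(3) = 2 (neighbors: 1, 5)
  deg(4) = 2 (neighbors: 1, 5)
  deg(5) = 3 (neighbors: 2, 3, 4)

Step 2: Find maximum:
  max(2, 1, 2, 2, 3) = 3 (vertex 5)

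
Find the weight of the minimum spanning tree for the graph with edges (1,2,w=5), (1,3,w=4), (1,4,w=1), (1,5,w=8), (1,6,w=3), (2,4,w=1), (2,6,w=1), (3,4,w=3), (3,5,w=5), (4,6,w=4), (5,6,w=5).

Apply Kruskal's algorithm (sort edges by weight, add if no cycle):

Sorted edges by weight:
  (1,4) w=1
  (2,6) w=1
  (2,4) w=1
  (1,6) w=3
  (3,4) w=3
  (1,3) w=4
  (4,6) w=4
  (1,2) w=5
  (3,5) w=5
  (5,6) w=5
  (1,5) w=8

Add edge (1,4) w=1 -- no cycle. Running total: 1
Add edge (2,6) w=1 -- no cycle. Running total: 2
Add edge (2,4) w=1 -- no cycle. Running total: 3
Skip edge (1,6) w=3 -- would create cycle
Add edge (3,4) w=3 -- no cycle. Running total: 6
Skip edge (1,3) w=4 -- would create cycle
Skip edge (4,6) w=4 -- would create cycle
Skip edge (1,2) w=5 -- would create cycle
Add edge (3,5) w=5 -- no cycle. Running total: 11

MST edges: (1,4,w=1), (2,6,w=1), (2,4,w=1), (3,4,w=3), (3,5,w=5)
Total MST weight: 1 + 1 + 1 + 3 + 5 = 11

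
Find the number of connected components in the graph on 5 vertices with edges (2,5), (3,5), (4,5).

Step 1: Build adjacency list from edges:
  1: (none)
  2: 5
  3: 5
  4: 5
  5: 2, 3, 4

Step 2: Run BFS/DFS from vertex 1:
  Visited: {1}
  Reached 1 of 5 vertices

Step 3: Only 1 of 5 vertices reached. Graph is disconnected.
Connected components: {1}, {2, 3, 4, 5}
Number of connected components: 2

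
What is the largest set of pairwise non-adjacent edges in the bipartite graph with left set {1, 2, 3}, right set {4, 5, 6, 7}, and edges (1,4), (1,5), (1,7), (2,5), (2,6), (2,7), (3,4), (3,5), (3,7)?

Step 1: List the neighbors of each left vertex:
  1: 4, 5, 7
  2: 5, 6, 7
  3: 4, 5, 7

Step 2: Greedily match left vertices, then look for augmenting paths:
  Match 1 -- 4
  Match 2 -- 5
  Match 3 -- 7
  No augmenting path remains.

Step 3: Verify this is maximum:
  Matching size 3 = min(|L|, |R|) = min(3, 4), which is an upper bound, so this matching is maximum.

Maximum matching: {(1,4), (2,5), (3,7)}
Size: 3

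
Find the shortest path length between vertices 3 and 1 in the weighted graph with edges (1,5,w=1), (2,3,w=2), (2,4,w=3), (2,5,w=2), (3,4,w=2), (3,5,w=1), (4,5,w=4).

Step 1: Build adjacency list with weights:
  1: 5(w=1)
  2: 3(w=2), 4(w=3), 5(w=2)
  3: 2(w=2), 4(w=2), 5(w=1)
  4: 2(w=3), 3(w=2), 5(w=4)
  5: 1(w=1), 2(w=2), 3(w=1), 4(w=4)

Step 2: Apply Dijkstra's algorithm from vertex 3:
  Visit vertex 3 (distance=0)
    Update dist[2] = 2
    Update dist[4] = 2
    Update dist[5] = 1
  Visit vertex 5 (distance=1)
    Update dist[1] = 2
  Visit vertex 1 (distance=2)

Step 3: Shortest path: 3 -> 5 -> 1
Total weight: 1 + 1 = 2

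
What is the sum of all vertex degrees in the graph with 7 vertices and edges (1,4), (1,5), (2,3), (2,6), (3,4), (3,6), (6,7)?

Step 1: Count edges incident to each vertex:
  deg(1) = 2 (neighbors: 4, 5)
  deg(2) = 2 (neighbors: 3, 6)
  deg(3) = 3 (neighbors: 2, 4, 6)
  deg(4) = 2 (neighbors: 1, 3)
  deg(5) = 1 (neighbors: 1)
  deg(6) = 3 (neighbors: 2, 3, 7)
  deg(7) = 1 (neighbors: 6)

Step 2: Sum all degrees:
  2 + 2 + 3 + 2 + 1 + 3 + 1 = 14

Verification: sum of degrees = 2 * |E| = 2 * 7 = 14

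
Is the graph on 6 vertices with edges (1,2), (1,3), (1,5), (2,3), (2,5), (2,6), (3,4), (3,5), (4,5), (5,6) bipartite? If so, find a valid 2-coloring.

Step 1: Attempt 2-coloring using BFS:
  Start at vertex 1, assign color 0
  Color vertex 2 with color 1 (neighbor of 1)
  Color vertex 3 with color 1 (neighbor of 1)
  Color vertex 5 with color 1 (neighbor of 1)

Step 2: Conflict found! Vertices 2 and 3 are adjacent but have the same color.
This means the graph contains an odd cycle.

The graph is NOT bipartite.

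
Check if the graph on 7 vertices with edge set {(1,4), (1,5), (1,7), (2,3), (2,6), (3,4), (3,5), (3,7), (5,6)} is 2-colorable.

Step 1: Attempt 2-coloring using BFS:
  Start at vertex 1, assign color 0
  Color vertex 4 with color 1 (neighbor of 1)
  Color vertex 5 with color 1 (neighbor of 1)
  Color vertex 7 with color 1 (neighbor of 1)
  Color vertex 3 with color 0 (neighbor of 4)
  Color vertex 6 with color 0 (neighbor of 5)
  Color vertex 2 with color 1 (neighbor of 3)

Step 2: 2-coloring succeeded. No conflicts found.
  Set A (color 0): {1, 3, 6}
  Set B (color 1): {2, 4, 5, 7}

The graph is bipartite with partition {1, 3, 6}, {2, 4, 5, 7}.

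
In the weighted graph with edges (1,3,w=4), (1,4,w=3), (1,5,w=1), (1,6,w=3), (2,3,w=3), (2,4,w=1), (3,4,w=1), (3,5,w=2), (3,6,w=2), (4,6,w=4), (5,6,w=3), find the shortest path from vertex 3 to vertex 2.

Step 1: Build adjacency list with weights:
  1: 3(w=4), 4(w=3), 5(w=1), 6(w=3)
  2: 3(w=3), 4(w=1)
  3: 1(w=4), 2(w=3), 4(w=1), 5(w=2), 6(w=2)
  4: 1(w=3), 2(w=1), 3(w=1), 6(w=4)
  5: 1(w=1), 3(w=2), 6(w=3)
  6: 1(w=3), 3(w=2), 4(w=4), 5(w=3)

Step 2: Apply Dijkstra's algorithm from vertex 3:
  Visit vertex 3 (distance=0)
    Update dist[1] = 4
    Update dist[2] = 3
    Update dist[4] = 1
    Update dist[5] = 2
    Update dist[6] = 2
  Visit vertex 4 (distance=1)
    Update dist[2] = 2
  Visit vertex 2 (distance=2)

Step 3: Shortest path: 3 -> 4 -> 2
Total weight: 1 + 1 = 2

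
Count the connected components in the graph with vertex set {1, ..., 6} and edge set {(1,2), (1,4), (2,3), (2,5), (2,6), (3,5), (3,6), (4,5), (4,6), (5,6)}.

Step 1: Build adjacency list from edges:
  1: 2, 4
  2: 1, 3, 5, 6
  3: 2, 5, 6
  4: 1, 5, 6
  5: 2, 3, 4, 6
  6: 2, 3, 4, 5

Step 2: Run BFS/DFS from vertex 1:
  Visited: {1, 2, 4, 3, 5, 6}
  Reached 6 of 6 vertices

Step 3: All 6 vertices reached from vertex 1, so the graph is connected.
Number of connected components: 1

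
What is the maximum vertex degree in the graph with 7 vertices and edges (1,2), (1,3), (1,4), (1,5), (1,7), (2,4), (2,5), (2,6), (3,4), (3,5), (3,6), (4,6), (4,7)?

Step 1: Count edges incident to each vertex:
  deg(1) = 5 (neighbors: 2, 3, 4, 5, 7)
  deg(2) = 4 (neighbors: 1, 4, 5, 6)
  deg(3) = 4 (neighbors: 1, 4, 5, 6)
  deg(4) = 5 (neighbors: 1, 2, 3, 6, 7)
  deg(5) = 3 (neighbors: 1, 2, 3)
  deg(6) = 3 (neighbors: 2, 3, 4)
  deg(7) = 2 (neighbors: 1, 4)

Step 2: Find maximum:
  max(5, 4, 4, 5, 3, 3, 2) = 5 (vertex 1)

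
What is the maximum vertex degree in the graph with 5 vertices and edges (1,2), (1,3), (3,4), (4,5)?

Step 1: Count edges incident to each vertex:
  deg(1) = 2 (neighbors: 2, 3)
  deg(2) = 1 (neighbors: 1)
  deg(3) = 2 (neighbors: 1, 4)
  deg(4) = 2 (neighbors: 3, 5)
  deg(5) = 1 (neighbors: 4)

Step 2: Find maximum:
  max(2, 1, 2, 2, 1) = 2 (vertex 1)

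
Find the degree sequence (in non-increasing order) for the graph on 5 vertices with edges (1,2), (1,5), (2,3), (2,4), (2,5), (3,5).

Step 1: Count edges incident to each vertex:
  deg(1) = 2 (neighbors: 2, 5)
  deg(2) = 4 (neighbors: 1, 3, 4, 5)
  deg(3) = 2 (neighbors: 2, 5)
  deg(4) = 1 (neighbors: 2)
  deg(5) = 3 (neighbors: 1, 2, 3)

Step 2: Sort degrees in non-increasing order:
  Degrees: [2, 4, 2, 1, 3] -> sorted: [4, 3, 2, 2, 1]

Degree sequence: [4, 3, 2, 2, 1]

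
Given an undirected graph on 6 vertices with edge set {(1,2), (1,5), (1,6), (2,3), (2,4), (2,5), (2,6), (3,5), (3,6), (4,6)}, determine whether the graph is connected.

Step 1: Build adjacency list from edges:
  1: 2, 5, 6
  2: 1, 3, 4, 5, 6
  3: 2, 5, 6
  4: 2, 6
  5: 1, 2, 3
  6: 1, 2, 3, 4

Step 2: Run BFS/DFS from vertex 1:
  Visited: {1, 2, 5, 6, 3, 4}
  Reached 6 of 6 vertices

Step 3: All 6 vertices reached from vertex 1, so the graph is connected.
Answer: Yes, the graph is connected.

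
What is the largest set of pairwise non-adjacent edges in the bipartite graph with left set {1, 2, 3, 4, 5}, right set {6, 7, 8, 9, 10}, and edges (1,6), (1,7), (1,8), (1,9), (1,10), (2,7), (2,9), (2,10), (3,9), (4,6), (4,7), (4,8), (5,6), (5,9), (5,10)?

Step 1: List the neighbors of each left vertex:
  1: 6, 7, 8, 9, 10
  2: 7, 9, 10
  3: 9
  4: 6, 7, 8
  5: 6, 9, 10

Step 2: Greedily match left vertices, then look for augmenting paths:
  Match 1 -- 6
  Match 2 -- 7
  Match 3 -- 9
  Match 4 -- 8
  Match 5 -- 10
  No augmenting path remains.

Step 3: Verify this is maximum:
  Matching size 5 = min(|L|, |R|) = min(5, 5), which is an upper bound, so this matching is maximum.

Maximum matching: {(1,6), (2,7), (3,9), (4,8), (5,10)}
Size: 5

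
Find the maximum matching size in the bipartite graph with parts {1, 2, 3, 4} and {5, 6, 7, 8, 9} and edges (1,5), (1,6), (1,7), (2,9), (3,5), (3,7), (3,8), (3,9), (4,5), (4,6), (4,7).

Step 1: List the neighbors of each left vertex:
  1: 5, 6, 7
  2: 9
  3: 5, 7, 8, 9
  4: 5, 6, 7

Step 2: Greedily match left vertices, then look for augmenting paths:
  Match 1 -- 5
  Match 2 -- 9
  Match 3 -- 7
  Match 4 -- 6
  No augmenting path remains.

Step 3: Verify this is maximum:
  Matching size 4 = min(|L|, |R|) = min(4, 5), which is an upper bound, so this matching is maximum.

Maximum matching: {(1,5), (2,9), (3,7), (4,6)}
Size: 4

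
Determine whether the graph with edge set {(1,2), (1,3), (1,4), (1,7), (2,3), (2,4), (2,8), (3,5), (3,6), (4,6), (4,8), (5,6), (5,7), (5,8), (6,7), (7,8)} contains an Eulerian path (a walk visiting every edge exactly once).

Step 1: Find the degree of each vertex:
  deg(1) = 4
  deg(2) = 4
  deg(3) = 4
  deg(4) = 4
  deg(5) = 4
  deg(6) = 4
  deg(7) = 4
  deg(8) = 4

Step 2: Count vertices with odd degree:
  All vertices have even degree (0 odd-degree vertices)

Step 3: Apply Euler's theorem:
  - Eulerian circuit exists iff graph is connected and all vertices have even degree
  - Eulerian path exists iff graph is connected and has 0 or 2 odd-degree vertices

Graph is connected with 0 odd-degree vertices.
Both Eulerian circuit and Eulerian path exist.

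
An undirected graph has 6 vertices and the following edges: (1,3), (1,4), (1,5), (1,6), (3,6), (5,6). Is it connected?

Step 1: Build adjacency list from edges:
  1: 3, 4, 5, 6
  2: (none)
  3: 1, 6
  4: 1
  5: 1, 6
  6: 1, 3, 5

Step 2: Run BFS/DFS from vertex 1:
  Visited: {1, 3, 4, 5, 6}
  Reached 5 of 6 vertices

Step 3: Only 5 of 6 vertices reached. Graph is disconnected.
Connected components: {1, 3, 4, 5, 6}, {2}
Answer: No, the graph is not connected (2 components).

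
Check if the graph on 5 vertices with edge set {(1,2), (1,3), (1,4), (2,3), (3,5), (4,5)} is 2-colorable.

Step 1: Attempt 2-coloring using BFS:
  Start at vertex 1, assign color 0
  Color vertex 2 with color 1 (neighbor of 1)
  Color vertex 3 with color 1 (neighbor of 1)
  Color vertex 4 with color 1 (neighbor of 1)

Step 2: Conflict found! Vertices 2 and 3 are adjacent but have the same color.
This means the graph contains an odd cycle.

The graph is NOT bipartite.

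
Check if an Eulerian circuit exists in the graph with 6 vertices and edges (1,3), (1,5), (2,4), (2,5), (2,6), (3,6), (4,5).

Step 1: Find the degree of each vertex:
  deg(1) = 2
  deg(2) = 3
  deg(3) = 2
  deg(4) = 2
  deg(5) = 3
  deg(6) = 2

Step 2: Count vertices with odd degree:
  Odd-degree vertices: 2, 5 (2 total)

Step 3: Apply Euler's theorem:
  - Eulerian circuit exists iff graph is connected and all vertices have even degree
  - Eulerian path exists iff graph is connected and has 0 or 2 odd-degree vertices

Graph is connected with exactly 2 odd-degree vertices (2, 5).
Eulerian path exists (starting and ending at the odd-degree vertices), but no Eulerian circuit.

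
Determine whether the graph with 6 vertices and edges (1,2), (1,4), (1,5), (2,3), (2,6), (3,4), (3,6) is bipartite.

Step 1: Attempt 2-coloring using BFS:
  Start at vertex 1, assign color 0
  Color vertex 2 with color 1 (neighbor of 1)
  Color vertex 4 with color 1 (neighbor of 1)
  Color vertex 5 with color 1 (neighbor of 1)
  Color vertex 3 with color 0 (neighbor of 2)
  Color vertex 6 with color 0 (neighbor of 2)

Step 2: Conflict found! Vertices 3 and 6 are adjacent but have the same color.
This means the graph contains an odd cycle.

The graph is NOT bipartite.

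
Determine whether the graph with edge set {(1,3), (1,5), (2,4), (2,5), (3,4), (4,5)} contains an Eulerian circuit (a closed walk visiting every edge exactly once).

Step 1: Find the degree of each vertex:
  deg(1) = 2
  deg(2) = 2
  deg(3) = 2
  deg(4) = 3
  deg(5) = 3

Step 2: Count vertices with odd degree:
  Odd-degree vertices: 4, 5 (2 total)

Step 3: Apply Euler's theorem:
  - Eulerian circuit exists iff graph is connected and all vertices have even degree
  - Eulerian path exists iff graph is connected and has 0 or 2 odd-degree vertices

Graph is connected with exactly 2 odd-degree vertices (4, 5).
Eulerian path exists (starting and ending at the odd-degree vertices), but no Eulerian circuit.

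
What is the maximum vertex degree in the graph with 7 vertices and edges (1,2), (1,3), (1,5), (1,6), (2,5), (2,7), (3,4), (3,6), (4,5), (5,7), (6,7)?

Step 1: Count edges incident to each vertex:
  deg(1) = 4 (neighbors: 2, 3, 5, 6)
  deg(2) = 3 (neighbors: 1, 5, 7)
  deg(3) = 3 (neighbors: 1, 4, 6)
  deg(4) = 2 (neighbors: 3, 5)
  deg(5) = 4 (neighbors: 1, 2, 4, 7)
  deg(6) = 3 (neighbors: 1, 3, 7)
  deg(7) = 3 (neighbors: 2, 5, 6)

Step 2: Find maximum:
  max(4, 3, 3, 2, 4, 3, 3) = 4 (vertex 1)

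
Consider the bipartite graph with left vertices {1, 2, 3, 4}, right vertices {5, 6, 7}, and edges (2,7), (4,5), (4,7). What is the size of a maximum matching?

Step 1: List the neighbors of each left vertex:
  1: (none)
  2: 7
  3: (none)
  4: 5, 7

Step 2: Greedily match left vertices, then look for augmenting paths:
  Match 2 -- 7
  Match 4 -- 5
  No augmenting path remains.

Step 3: Verify this is maximum:
  Matching has size 2. The vertex set {2, 4} covers every edge and has size 2; any matching has at most one edge per cover vertex, so 2 is maximum (König's theorem).

Maximum matching: {(2,7), (4,5)}
Size: 2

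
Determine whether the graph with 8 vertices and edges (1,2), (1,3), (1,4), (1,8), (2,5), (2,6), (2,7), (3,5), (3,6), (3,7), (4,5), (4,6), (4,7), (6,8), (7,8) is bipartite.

Step 1: Attempt 2-coloring using BFS:
  Start at vertex 1, assign color 0
  Color vertex 2 with color 1 (neighbor of 1)
  Color vertex 3 with color 1 (neighbor of 1)
  Color vertex 4 with color 1 (neighbor of 1)
  Color vertex 8 with color 1 (neighbor of 1)
  Color vertex 5 with color 0 (neighbor of 2)
  Color vertex 6 with color 0 (neighbor of 2)
  Color vertex 7 with color 0 (neighbor of 2)

Step 2: 2-coloring succeeded. No conflicts found.
  Set A (color 0): {1, 5, 6, 7}
  Set B (color 1): {2, 3, 4, 8}

The graph is bipartite with partition {1, 5, 6, 7}, {2, 3, 4, 8}.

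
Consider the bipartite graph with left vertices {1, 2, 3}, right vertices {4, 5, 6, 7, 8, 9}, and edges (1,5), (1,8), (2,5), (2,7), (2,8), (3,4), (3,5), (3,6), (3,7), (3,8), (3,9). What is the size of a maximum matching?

Step 1: List the neighbors of each left vertex:
  1: 5, 8
  2: 5, 7, 8
  3: 4, 5, 6, 7, 8, 9

Step 2: Greedily match left vertices, then look for augmenting paths:
  Match 1 -- 5
  Match 2 -- 7
  Match 3 -- 4
  No augmenting path remains.

Step 3: Verify this is maximum:
  Matching size 3 = min(|L|, |R|) = min(3, 6), which is an upper bound, so this matching is maximum.

Maximum matching: {(1,5), (2,7), (3,4)}
Size: 3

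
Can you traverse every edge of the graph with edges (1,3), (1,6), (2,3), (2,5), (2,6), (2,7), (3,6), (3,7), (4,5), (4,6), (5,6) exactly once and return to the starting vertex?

Step 1: Find the degree of each vertex:
  deg(1) = 2
  deg(2) = 4
  deg(3) = 4
  deg(4) = 2
  deg(5) = 3
  deg(6) = 5
  deg(7) = 2

Step 2: Count vertices with odd degree:
  Odd-degree vertices: 5, 6 (2 total)

Step 3: Apply Euler's theorem:
  - Eulerian circuit exists iff graph is connected and all vertices have even degree
  - Eulerian path exists iff graph is connected and has 0 or 2 odd-degree vertices

Graph is connected with exactly 2 odd-degree vertices (5, 6).
Eulerian path exists (starting and ending at the odd-degree vertices), but no Eulerian circuit.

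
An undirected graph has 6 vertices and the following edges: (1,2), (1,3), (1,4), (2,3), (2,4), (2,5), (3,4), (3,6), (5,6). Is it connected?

Step 1: Build adjacency list from edges:
  1: 2, 3, 4
  2: 1, 3, 4, 5
  3: 1, 2, 4, 6
  4: 1, 2, 3
  5: 2, 6
  6: 3, 5

Step 2: Run BFS/DFS from vertex 1:
  Visited: {1, 2, 3, 4, 5, 6}
  Reached 6 of 6 vertices

Step 3: All 6 vertices reached from vertex 1, so the graph is connected.
Answer: Yes, the graph is connected.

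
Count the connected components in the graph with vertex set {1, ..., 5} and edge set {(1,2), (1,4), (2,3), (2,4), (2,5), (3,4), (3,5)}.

Step 1: Build adjacency list from edges:
  1: 2, 4
  2: 1, 3, 4, 5
  3: 2, 4, 5
  4: 1, 2, 3
  5: 2, 3

Step 2: Run BFS/DFS from vertex 1:
  Visited: {1, 2, 4, 3, 5}
  Reached 5 of 5 vertices

Step 3: All 5 vertices reached from vertex 1, so the graph is connected.
Number of connected components: 1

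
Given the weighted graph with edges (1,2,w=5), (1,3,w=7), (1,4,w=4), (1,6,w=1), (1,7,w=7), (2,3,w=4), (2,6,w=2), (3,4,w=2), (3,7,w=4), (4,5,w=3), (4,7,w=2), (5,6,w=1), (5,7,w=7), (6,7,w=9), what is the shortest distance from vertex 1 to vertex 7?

Step 1: Build adjacency list with weights:
  1: 2(w=5), 3(w=7), 4(w=4), 6(w=1), 7(w=7)
  2: 1(w=5), 3(w=4), 6(w=2)
  3: 1(w=7), 2(w=4), 4(w=2), 7(w=4)
  4: 1(w=4), 3(w=2), 5(w=3), 7(w=2)
  5: 4(w=3), 6(w=1), 7(w=7)
  6: 1(w=1), 2(w=2), 5(w=1), 7(w=9)
  7: 1(w=7), 3(w=4), 4(w=2), 5(w=7), 6(w=9)

Step 2: Apply Dijkstra's algorithm from vertex 1:
  Visit vertex 1 (distance=0)
    Update dist[2] = 5
    Update dist[3] = 7
    Update dist[4] = 4
    Update dist[6] = 1
    Update dist[7] = 7
  Visit vertex 6 (distance=1)
    Update dist[2] = 3
    Update dist[5] = 2
  Visit vertex 5 (distance=2)
  Visit vertex 2 (distance=3)
  Visit vertex 4 (distance=4)
    Update dist[3] = 6
    Update dist[7] = 6
  Visit vertex 3 (distance=6)
  Visit vertex 7 (distance=6)

Step 3: Shortest path: 1 -> 4 -> 7
Total weight: 4 + 2 = 6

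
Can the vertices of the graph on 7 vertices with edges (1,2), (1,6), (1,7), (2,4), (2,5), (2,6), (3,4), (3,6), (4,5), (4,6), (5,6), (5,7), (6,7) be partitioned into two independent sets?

Step 1: Attempt 2-coloring using BFS:
  Start at vertex 1, assign color 0
  Color vertex 2 with color 1 (neighbor of 1)
  Color vertex 6 with color 1 (neighbor of 1)
  Color vertex 7 with color 1 (neighbor of 1)
  Color vertex 4 with color 0 (neighbor of 2)
  Color vertex 5 with color 0 (neighbor of 2)

Step 2: Conflict found! Vertices 2 and 6 are adjacent but have the same color.
This means the graph contains an odd cycle.

The graph is NOT bipartite.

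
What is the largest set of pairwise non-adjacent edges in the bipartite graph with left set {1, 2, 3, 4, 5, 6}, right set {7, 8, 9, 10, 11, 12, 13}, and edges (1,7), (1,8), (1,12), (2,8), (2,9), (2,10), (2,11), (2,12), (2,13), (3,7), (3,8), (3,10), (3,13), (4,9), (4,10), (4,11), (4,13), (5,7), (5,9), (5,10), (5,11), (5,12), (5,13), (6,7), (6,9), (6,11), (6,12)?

Step 1: List the neighbors of each left vertex:
  1: 7, 8, 12
  2: 8, 9, 10, 11, 12, 13
  3: 7, 8, 10, 13
  4: 9, 10, 11, 13
  5: 7, 9, 10, 11, 12, 13
  6: 7, 9, 11, 12

Step 2: Greedily match left vertices, then look for augmenting paths:
  Match 1 -- 7
  Match 2 -- 8
  Match 3 -- 10
  Match 4 -- 9
  Match 5 -- 11
  Match 6 -- 12
  No augmenting path remains.

Step 3: Verify this is maximum:
  Matching size 6 = min(|L|, |R|) = min(6, 7), which is an upper bound, so this matching is maximum.

Maximum matching: {(1,7), (2,8), (3,10), (4,9), (5,11), (6,12)}
Size: 6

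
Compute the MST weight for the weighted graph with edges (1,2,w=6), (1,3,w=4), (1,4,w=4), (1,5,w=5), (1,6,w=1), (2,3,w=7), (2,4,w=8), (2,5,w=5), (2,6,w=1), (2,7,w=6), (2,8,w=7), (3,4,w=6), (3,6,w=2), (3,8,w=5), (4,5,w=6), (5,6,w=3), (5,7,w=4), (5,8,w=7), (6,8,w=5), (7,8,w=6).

Apply Kruskal's algorithm (sort edges by weight, add if no cycle):

Sorted edges by weight:
  (1,6) w=1
  (2,6) w=1
  (3,6) w=2
  (5,6) w=3
  (1,3) w=4
  (1,4) w=4
  (5,7) w=4
  (1,5) w=5
  (2,5) w=5
  (3,8) w=5
  (6,8) w=5
  (1,2) w=6
  (2,7) w=6
  (3,4) w=6
  (4,5) w=6
  (7,8) w=6
  (2,3) w=7
  (2,8) w=7
  (5,8) w=7
  (2,4) w=8

Add edge (1,6) w=1 -- no cycle. Running total: 1
Add edge (2,6) w=1 -- no cycle. Running total: 2
Add edge (3,6) w=2 -- no cycle. Running total: 4
Add edge (5,6) w=3 -- no cycle. Running total: 7
Skip edge (1,3) w=4 -- would create cycle
Add edge (1,4) w=4 -- no cycle. Running total: 11
Add edge (5,7) w=4 -- no cycle. Running total: 15
Skip edge (1,5) w=5 -- would create cycle
Skip edge (2,5) w=5 -- would create cycle
Add edge (3,8) w=5 -- no cycle. Running total: 20

MST edges: (1,6,w=1), (2,6,w=1), (3,6,w=2), (5,6,w=3), (1,4,w=4), (5,7,w=4), (3,8,w=5)
Total MST weight: 1 + 1 + 2 + 3 + 4 + 4 + 5 = 20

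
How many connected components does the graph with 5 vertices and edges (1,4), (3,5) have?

Step 1: Build adjacency list from edges:
  1: 4
  2: (none)
  3: 5
  4: 1
  5: 3

Step 2: Run BFS/DFS from vertex 1:
  Visited: {1, 4}
  Reached 2 of 5 vertices

Step 3: Only 2 of 5 vertices reached. Graph is disconnected.
Connected components: {1, 4}, {2}, {3, 5}
Number of connected components: 3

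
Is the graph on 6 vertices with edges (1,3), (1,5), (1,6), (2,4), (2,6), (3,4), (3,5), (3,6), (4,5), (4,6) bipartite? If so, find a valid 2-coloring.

Step 1: Attempt 2-coloring using BFS:
  Start at vertex 1, assign color 0
  Color vertex 3 with color 1 (neighbor of 1)
  Color vertex 5 with color 1 (neighbor of 1)
  Color vertex 6 with color 1 (neighbor of 1)
  Color vertex 4 with color 0 (neighbor of 3)

Step 2: Conflict found! Vertices 3 and 5 are adjacent but have the same color.
This means the graph contains an odd cycle.

The graph is NOT bipartite.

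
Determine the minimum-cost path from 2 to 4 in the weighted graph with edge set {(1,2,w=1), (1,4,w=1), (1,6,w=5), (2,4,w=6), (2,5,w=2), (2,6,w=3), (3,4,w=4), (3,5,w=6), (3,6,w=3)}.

Step 1: Build adjacency list with weights:
  1: 2(w=1), 4(w=1), 6(w=5)
  2: 1(w=1), 4(w=6), 5(w=2), 6(w=3)
  3: 4(w=4), 5(w=6), 6(w=3)
  4: 1(w=1), 2(w=6), 3(w=4)
  5: 2(w=2), 3(w=6)
  6: 1(w=5), 2(w=3), 3(w=3)

Step 2: Apply Dijkstra's algorithm from vertex 2:
  Visit vertex 2 (distance=0)
    Update dist[1] = 1
    Update dist[4] = 6
    Update dist[5] = 2
    Update dist[6] = 3
  Visit vertex 1 (distance=1)
    Update dist[4] = 2
  Visit vertex 4 (distance=2)
    Update dist[3] = 6

Step 3: Shortest path: 2 -> 1 -> 4
Total weight: 1 + 1 = 2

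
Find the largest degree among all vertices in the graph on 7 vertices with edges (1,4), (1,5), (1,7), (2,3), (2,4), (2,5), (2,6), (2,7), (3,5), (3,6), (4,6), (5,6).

Step 1: Count edges incident to each vertex:
  deg(1) = 3 (neighbors: 4, 5, 7)
  deg(2) = 5 (neighbors: 3, 4, 5, 6, 7)
  deg(3) = 3 (neighbors: 2, 5, 6)
  deg(4) = 3 (neighbors: 1, 2, 6)
  deg(5) = 4 (neighbors: 1, 2, 3, 6)
  deg(6) = 4 (neighbors: 2, 3, 4, 5)
  deg(7) = 2 (neighbors: 1, 2)

Step 2: Find maximum:
  max(3, 5, 3, 3, 4, 4, 2) = 5 (vertex 2)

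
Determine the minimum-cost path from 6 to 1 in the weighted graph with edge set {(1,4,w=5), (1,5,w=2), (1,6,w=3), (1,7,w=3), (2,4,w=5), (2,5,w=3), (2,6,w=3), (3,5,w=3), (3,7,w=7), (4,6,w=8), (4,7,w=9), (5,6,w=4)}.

Step 1: Build adjacency list with weights:
  1: 4(w=5), 5(w=2), 6(w=3), 7(w=3)
  2: 4(w=5), 5(w=3), 6(w=3)
  3: 5(w=3), 7(w=7)
  4: 1(w=5), 2(w=5), 6(w=8), 7(w=9)
  5: 1(w=2), 2(w=3), 3(w=3), 6(w=4)
  6: 1(w=3), 2(w=3), 4(w=8), 5(w=4)
  7: 1(w=3), 3(w=7), 4(w=9)

Step 2: Apply Dijkstra's algorithm from vertex 6:
  Visit vertex 6 (distance=0)
    Update dist[1] = 3
    Update dist[2] = 3
    Update dist[4] = 8
    Update dist[5] = 4
  Visit vertex 1 (distance=3)
    Update dist[7] = 6

Step 3: Shortest path: 6 -> 1
Total weight: 3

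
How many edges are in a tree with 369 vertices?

A tree on n vertices always has exactly n - 1 edges.
For n = 369: edges = 369 - 1 = 368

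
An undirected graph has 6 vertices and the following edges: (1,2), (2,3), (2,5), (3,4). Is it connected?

Step 1: Build adjacency list from edges:
  1: 2
  2: 1, 3, 5
  3: 2, 4
  4: 3
  5: 2
  6: (none)

Step 2: Run BFS/DFS from vertex 1:
  Visited: {1, 2, 3, 5, 4}
  Reached 5 of 6 vertices

Step 3: Only 5 of 6 vertices reached. Graph is disconnected.
Connected components: {1, 2, 3, 4, 5}, {6}
Answer: No, the graph is not connected (2 components).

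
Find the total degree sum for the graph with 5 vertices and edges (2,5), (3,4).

Step 1: Count edges incident to each vertex:
  deg(1) = 0 (neighbors: none)
  deg(2) = 1 (neighbors: 5)
  deg(3) = 1 (neighbors: 4)
  deg(4) = 1 (neighbors: 3)
  deg(5) = 1 (neighbors: 2)

Step 2: Sum all degrees:
  0 + 1 + 1 + 1 + 1 = 4

Verification: sum of degrees = 2 * |E| = 2 * 2 = 4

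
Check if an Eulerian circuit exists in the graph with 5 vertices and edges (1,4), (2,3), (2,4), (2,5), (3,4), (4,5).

Step 1: Find the degree of each vertex:
  deg(1) = 1
  deg(2) = 3
  deg(3) = 2
  deg(4) = 4
  deg(5) = 2

Step 2: Count vertices with odd degree:
  Odd-degree vertices: 1, 2 (2 total)

Step 3: Apply Euler's theorem:
  - Eulerian circuit exists iff graph is connected and all vertices have even degree
  - Eulerian path exists iff graph is connected and has 0 or 2 odd-degree vertices

Graph is connected with exactly 2 odd-degree vertices (1, 2).
Eulerian path exists (starting and ending at the odd-degree vertices), but no Eulerian circuit.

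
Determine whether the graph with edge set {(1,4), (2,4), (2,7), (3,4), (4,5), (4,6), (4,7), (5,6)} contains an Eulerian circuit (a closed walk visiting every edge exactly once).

Step 1: Find the degree of each vertex:
  deg(1) = 1
  deg(2) = 2
  deg(3) = 1
  deg(4) = 6
  deg(5) = 2
  deg(6) = 2
  deg(7) = 2

Step 2: Count vertices with odd degree:
  Odd-degree vertices: 1, 3 (2 total)

Step 3: Apply Euler's theorem:
  - Eulerian circuit exists iff graph is connected and all vertices have even degree
  - Eulerian path exists iff graph is connected and has 0 or 2 odd-degree vertices

Graph is connected with exactly 2 odd-degree vertices (1, 3).
Eulerian path exists (starting and ending at the odd-degree vertices), but no Eulerian circuit.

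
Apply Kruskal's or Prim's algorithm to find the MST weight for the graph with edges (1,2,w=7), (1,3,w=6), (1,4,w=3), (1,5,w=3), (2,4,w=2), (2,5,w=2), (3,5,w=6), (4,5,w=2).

Apply Kruskal's algorithm (sort edges by weight, add if no cycle):

Sorted edges by weight:
  (2,4) w=2
  (2,5) w=2
  (4,5) w=2
  (1,4) w=3
  (1,5) w=3
  (1,3) w=6
  (3,5) w=6
  (1,2) w=7

Add edge (2,4) w=2 -- no cycle. Running total: 2
Add edge (2,5) w=2 -- no cycle. Running total: 4
Skip edge (4,5) w=2 -- would create cycle
Add edge (1,4) w=3 -- no cycle. Running total: 7
Skip edge (1,5) w=3 -- would create cycle
Add edge (1,3) w=6 -- no cycle. Running total: 13

MST edges: (2,4,w=2), (2,5,w=2), (1,4,w=3), (1,3,w=6)
Total MST weight: 2 + 2 + 3 + 6 = 13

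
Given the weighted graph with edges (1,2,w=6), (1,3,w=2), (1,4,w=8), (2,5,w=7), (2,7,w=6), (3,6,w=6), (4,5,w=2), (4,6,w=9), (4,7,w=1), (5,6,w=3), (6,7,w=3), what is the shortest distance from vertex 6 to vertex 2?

Step 1: Build adjacency list with weights:
  1: 2(w=6), 3(w=2), 4(w=8)
  2: 1(w=6), 5(w=7), 7(w=6)
  3: 1(w=2), 6(w=6)
  4: 1(w=8), 5(w=2), 6(w=9), 7(w=1)
  5: 2(w=7), 4(w=2), 6(w=3)
  6: 3(w=6), 4(w=9), 5(w=3), 7(w=3)
  7: 2(w=6), 4(w=1), 6(w=3)

Step 2: Apply Dijkstra's algorithm from vertex 6:
  Visit vertex 6 (distance=0)
    Update dist[3] = 6
    Update dist[4] = 9
    Update dist[5] = 3
    Update dist[7] = 3
  Visit vertex 5 (distance=3)
    Update dist[2] = 10
    Update dist[4] = 5
  Visit vertex 7 (distance=3)
    Update dist[2] = 9
    Update dist[4] = 4
  Visit vertex 4 (distance=4)
    Update dist[1] = 12
  Visit vertex 3 (distance=6)
    Update dist[1] = 8
  Visit vertex 1 (distance=8)
  Visit vertex 2 (distance=9)

Step 3: Shortest path: 6 -> 7 -> 2
Total weight: 3 + 6 = 9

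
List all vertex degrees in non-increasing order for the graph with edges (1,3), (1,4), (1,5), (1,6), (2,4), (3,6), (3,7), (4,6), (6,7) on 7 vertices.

Step 1: Count edges incident to each vertex:
  deg(1) = 4 (neighbors: 3, 4, 5, 6)
  deg(2) = 1 (neighbors: 4)
  deg(3) = 3 (neighbors: 1, 6, 7)
  deg(4) = 3 (neighbors: 1, 2, 6)
  deg(5) = 1 (neighbors: 1)
  deg(6) = 4 (neighbors: 1, 3, 4, 7)
  deg(7) = 2 (neighbors: 3, 6)

Step 2: Sort degrees in non-increasing order:
  Degrees: [4, 1, 3, 3, 1, 4, 2] -> sorted: [4, 4, 3, 3, 2, 1, 1]

Degree sequence: [4, 4, 3, 3, 2, 1, 1]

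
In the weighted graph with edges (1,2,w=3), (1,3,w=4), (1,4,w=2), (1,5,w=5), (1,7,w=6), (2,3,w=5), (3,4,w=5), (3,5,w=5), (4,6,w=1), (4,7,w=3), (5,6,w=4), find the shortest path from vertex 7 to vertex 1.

Step 1: Build adjacency list with weights:
  1: 2(w=3), 3(w=4), 4(w=2), 5(w=5), 7(w=6)
  2: 1(w=3), 3(w=5)
  3: 1(w=4), 2(w=5), 4(w=5), 5(w=5)
  4: 1(w=2), 3(w=5), 6(w=1), 7(w=3)
  5: 1(w=5), 3(w=5), 6(w=4)
  6: 4(w=1), 5(w=4)
  7: 1(w=6), 4(w=3)

Step 2: Apply Dijkstra's algorithm from vertex 7:
  Visit vertex 7 (distance=0)
    Update dist[1] = 6
    Update dist[4] = 3
  Visit vertex 4 (distance=3)
    Update dist[1] = 5
    Update dist[3] = 8
    Update dist[6] = 4
  Visit vertex 6 (distance=4)
    Update dist[5] = 8
  Visit vertex 1 (distance=5)
    Update dist[2] = 8

Step 3: Shortest path: 7 -> 4 -> 1
Total weight: 3 + 2 = 5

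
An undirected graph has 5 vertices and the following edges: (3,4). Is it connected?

Step 1: Build adjacency list from edges:
  1: (none)
  2: (none)
  3: 4
  4: 3
  5: (none)

Step 2: Run BFS/DFS from vertex 1:
  Visited: {1}
  Reached 1 of 5 vertices

Step 3: Only 1 of 5 vertices reached. Graph is disconnected.
Connected components: {1}, {2}, {3, 4}, {5}
Answer: No, the graph is not connected (4 components).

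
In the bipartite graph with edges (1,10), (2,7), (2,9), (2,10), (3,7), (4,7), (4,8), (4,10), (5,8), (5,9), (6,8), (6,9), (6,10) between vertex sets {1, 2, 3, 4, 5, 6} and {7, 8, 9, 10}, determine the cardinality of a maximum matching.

Step 1: List the neighbors of each left vertex:
  1: 10
  2: 7, 9, 10
  3: 7
  4: 7, 8, 10
  5: 8, 9
  6: 8, 9, 10

Step 2: Greedily match left vertices, then look for augmenting paths:
  Match 1 -- 10
  Match 2 -- 7
  Match 4 -- 8
  Match 5 -- 9
  No augmenting path remains.

Step 3: Verify this is maximum:
  Matching size 4 = min(|L|, |R|) = min(6, 4), which is an upper bound, so this matching is maximum.

Maximum matching: {(1,10), (2,7), (4,8), (5,9)}
Size: 4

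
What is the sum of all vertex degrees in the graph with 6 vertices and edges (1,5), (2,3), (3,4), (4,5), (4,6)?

Step 1: Count edges incident to each vertex:
  deg(1) = 1 (neighbors: 5)
  deg(2) = 1 (neighbors: 3)
  deg(3) = 2 (neighbors: 2, 4)
  deg(4) = 3 (neighbors: 3, 5, 6)
  deg(5) = 2 (neighbors: 1, 4)
  deg(6) = 1 (neighbors: 4)

Step 2: Sum all degrees:
  1 + 1 + 2 + 3 + 2 + 1 = 10

Verification: sum of degrees = 2 * |E| = 2 * 5 = 10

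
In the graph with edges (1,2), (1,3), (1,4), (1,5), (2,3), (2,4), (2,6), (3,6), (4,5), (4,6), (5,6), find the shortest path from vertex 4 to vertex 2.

Step 1: Build adjacency list:
  1: 2, 3, 4, 5
  2: 1, 3, 4, 6
  3: 1, 2, 6
  4: 1, 2, 5, 6
  5: 1, 4, 6
  6: 2, 3, 4, 5

Step 2: BFS from vertex 4 to find shortest path to 2:
  vertex 1 reached at distance 1
  vertex 2 reached at distance 1

Step 3: Shortest path: 4 -> 2
Path length: 1 edge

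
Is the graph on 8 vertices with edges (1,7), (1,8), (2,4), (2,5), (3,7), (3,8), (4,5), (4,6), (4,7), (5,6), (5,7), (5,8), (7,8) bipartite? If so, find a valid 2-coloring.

Step 1: Attempt 2-coloring using BFS:
  Start at vertex 1, assign color 0
  Color vertex 7 with color 1 (neighbor of 1)
  Color vertex 8 with color 1 (neighbor of 1)
  Color vertex 3 with color 0 (neighbor of 7)
  Color vertex 4 with color 0 (neighbor of 7)
  Color vertex 5 with color 0 (neighbor of 7)

Step 2: Conflict found! Vertices 7 and 8 are adjacent but have the same color.
This means the graph contains an odd cycle.

The graph is NOT bipartite.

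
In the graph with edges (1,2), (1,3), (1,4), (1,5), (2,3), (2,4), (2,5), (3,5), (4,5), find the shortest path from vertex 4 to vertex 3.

Step 1: Build adjacency list:
  1: 2, 3, 4, 5
  2: 1, 3, 4, 5
  3: 1, 2, 5
  4: 1, 2, 5
  5: 1, 2, 3, 4

Step 2: BFS from vertex 4 to find shortest path to 3:
  vertex 1 reached at distance 1
  vertex 2 reached at distance 1
  vertex 5 reached at distance 1
  vertex 3 reached at distance 2

Step 3: Shortest path: 4 -> 2 -> 3
Path length: 2 edges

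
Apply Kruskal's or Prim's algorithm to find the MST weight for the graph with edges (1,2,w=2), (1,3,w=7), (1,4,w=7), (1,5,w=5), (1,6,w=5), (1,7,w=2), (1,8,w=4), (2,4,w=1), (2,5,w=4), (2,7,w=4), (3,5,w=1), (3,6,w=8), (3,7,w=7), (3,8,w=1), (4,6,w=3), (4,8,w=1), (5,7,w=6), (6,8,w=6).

Apply Kruskal's algorithm (sort edges by weight, add if no cycle):

Sorted edges by weight:
  (2,4) w=1
  (3,5) w=1
  (3,8) w=1
  (4,8) w=1
  (1,2) w=2
  (1,7) w=2
  (4,6) w=3
  (1,8) w=4
  (2,5) w=4
  (2,7) w=4
  (1,6) w=5
  (1,5) w=5
  (5,7) w=6
  (6,8) w=6
  (1,4) w=7
  (1,3) w=7
  (3,7) w=7
  (3,6) w=8

Add edge (2,4) w=1 -- no cycle. Running total: 1
Add edge (3,5) w=1 -- no cycle. Running total: 2
Add edge (3,8) w=1 -- no cycle. Running total: 3
Add edge (4,8) w=1 -- no cycle. Running total: 4
Add edge (1,2) w=2 -- no cycle. Running total: 6
Add edge (1,7) w=2 -- no cycle. Running total: 8
Add edge (4,6) w=3 -- no cycle. Running total: 11

MST edges: (2,4,w=1), (3,5,w=1), (3,8,w=1), (4,8,w=1), (1,2,w=2), (1,7,w=2), (4,6,w=3)
Total MST weight: 1 + 1 + 1 + 1 + 2 + 2 + 3 = 11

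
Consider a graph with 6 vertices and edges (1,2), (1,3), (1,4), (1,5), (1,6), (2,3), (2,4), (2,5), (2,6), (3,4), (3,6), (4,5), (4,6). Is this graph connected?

Step 1: Build adjacency list from edges:
  1: 2, 3, 4, 5, 6
  2: 1, 3, 4, 5, 6
  3: 1, 2, 4, 6
  4: 1, 2, 3, 5, 6
  5: 1, 2, 4
  6: 1, 2, 3, 4

Step 2: Run BFS/DFS from vertex 1:
  Visited: {1, 2, 3, 4, 5, 6}
  Reached 6 of 6 vertices

Step 3: All 6 vertices reached from vertex 1, so the graph is connected.
Answer: Yes, the graph is connected.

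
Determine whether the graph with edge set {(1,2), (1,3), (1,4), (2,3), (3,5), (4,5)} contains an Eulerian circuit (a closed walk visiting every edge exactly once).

Step 1: Find the degree of each vertex:
  deg(1) = 3
  deg(2) = 2
  deg(3) = 3
  deg(4) = 2
  deg(5) = 2

Step 2: Count vertices with odd degree:
  Odd-degree vertices: 1, 3 (2 total)

Step 3: Apply Euler's theorem:
  - Eulerian circuit exists iff graph is connected and all vertices have even degree
  - Eulerian path exists iff graph is connected and has 0 or 2 odd-degree vertices

Graph is connected with exactly 2 odd-degree vertices (1, 3).
Eulerian path exists (starting and ending at the odd-degree vertices), but no Eulerian circuit.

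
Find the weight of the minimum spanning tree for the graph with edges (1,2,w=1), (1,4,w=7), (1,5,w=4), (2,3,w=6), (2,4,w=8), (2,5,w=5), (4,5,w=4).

Apply Kruskal's algorithm (sort edges by weight, add if no cycle):

Sorted edges by weight:
  (1,2) w=1
  (1,5) w=4
  (4,5) w=4
  (2,5) w=5
  (2,3) w=6
  (1,4) w=7
  (2,4) w=8

Add edge (1,2) w=1 -- no cycle. Running total: 1
Add edge (1,5) w=4 -- no cycle. Running total: 5
Add edge (4,5) w=4 -- no cycle. Running total: 9
Skip edge (2,5) w=5 -- would create cycle
Add edge (2,3) w=6 -- no cycle. Running total: 15

MST edges: (1,2,w=1), (1,5,w=4), (4,5,w=4), (2,3,w=6)
Total MST weight: 1 + 4 + 4 + 6 = 15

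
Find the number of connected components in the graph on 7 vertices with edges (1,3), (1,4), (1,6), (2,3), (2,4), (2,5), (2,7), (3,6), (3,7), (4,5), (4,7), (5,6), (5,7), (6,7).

Step 1: Build adjacency list from edges:
  1: 3, 4, 6
  2: 3, 4, 5, 7
  3: 1, 2, 6, 7
  4: 1, 2, 5, 7
  5: 2, 4, 6, 7
  6: 1, 3, 5, 7
  7: 2, 3, 4, 5, 6

Step 2: Run BFS/DFS from vertex 1:
  Visited: {1, 3, 4, 6, 2, 7, 5}
  Reached 7 of 7 vertices

Step 3: All 7 vertices reached from vertex 1, so the graph is connected.
Number of connected components: 1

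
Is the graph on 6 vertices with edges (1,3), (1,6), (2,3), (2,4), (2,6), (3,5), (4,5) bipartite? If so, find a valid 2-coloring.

Step 1: Attempt 2-coloring using BFS:
  Start at vertex 1, assign color 0
  Color vertex 3 with color 1 (neighbor of 1)
  Color vertex 6 with color 1 (neighbor of 1)
  Color vertex 2 with color 0 (neighbor of 3)
  Color vertex 5 with color 0 (neighbor of 3)
  Color vertex 4 with color 1 (neighbor of 2)

Step 2: 2-coloring succeeded. No conflicts found.
  Set A (color 0): {1, 2, 5}
  Set B (color 1): {3, 4, 6}

The graph is bipartite with partition {1, 2, 5}, {3, 4, 6}.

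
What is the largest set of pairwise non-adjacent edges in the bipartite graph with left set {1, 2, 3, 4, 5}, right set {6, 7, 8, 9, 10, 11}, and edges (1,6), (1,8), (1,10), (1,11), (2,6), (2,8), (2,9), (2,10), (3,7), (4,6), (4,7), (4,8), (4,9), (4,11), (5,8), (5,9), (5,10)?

Step 1: List the neighbors of each left vertex:
  1: 6, 8, 10, 11
  2: 6, 8, 9, 10
  3: 7
  4: 6, 7, 8, 9, 11
  5: 8, 9, 10

Step 2: Greedily match left vertices, then look for augmenting paths:
  Match 1 -- 6
  Match 2 -- 8
  Match 3 -- 7
  Match 4 -- 9
  Match 5 -- 10
  No augmenting path remains.

Step 3: Verify this is maximum:
  Matching size 5 = min(|L|, |R|) = min(5, 6), which is an upper bound, so this matching is maximum.

Maximum matching: {(1,6), (2,8), (3,7), (4,9), (5,10)}
Size: 5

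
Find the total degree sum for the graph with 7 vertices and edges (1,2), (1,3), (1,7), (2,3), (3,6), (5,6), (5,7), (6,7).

Step 1: Count edges incident to each vertex:
  deg(1) = 3 (neighbors: 2, 3, 7)
  deg(2) = 2 (neighbors: 1, 3)
  deg(3) = 3 (neighbors: 1, 2, 6)
  deg(4) = 0 (neighbors: none)
  deg(5) = 2 (neighbors: 6, 7)
  deg(6) = 3 (neighbors: 3, 5, 7)
  deg(7) = 3 (neighbors: 1, 5, 6)

Step 2: Sum all degrees:
  3 + 2 + 3 + 0 + 2 + 3 + 3 = 16

Verification: sum of degrees = 2 * |E| = 2 * 8 = 16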